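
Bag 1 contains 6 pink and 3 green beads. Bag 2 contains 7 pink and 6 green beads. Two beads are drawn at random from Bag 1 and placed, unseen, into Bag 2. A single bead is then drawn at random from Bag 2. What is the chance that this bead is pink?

Condition on how many of the transferred beads are pink (from Bag 1: 6 pink of 9; then Bag 2 has 15 total).
  0 pink: C(6,0)C(3,2)/C(9,2) = 1/12; then P = 7/15
  1 pink: C(6,1)C(3,1)/C(9,2) = 1/2; then P = 8/15
  2 pink: C(6,2)C(3,0)/C(9,2) = 5/12; then P = 9/15
P(pink from Bag 2) = 5/9 ≈ 0.5556.

5/9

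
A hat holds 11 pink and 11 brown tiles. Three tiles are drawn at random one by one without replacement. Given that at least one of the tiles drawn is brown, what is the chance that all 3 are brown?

P(all 3 brown) = C(11,3)/C(22,3) = 3/28; P(at least one brown) = 1 − C(11,3)/C(22,3) = 25/28.
Since 'all 3 brown' ⊆ 'at least one brown', P(all 3 | at least one) = 3/28 / 25/28 = 3/25 ≈ 0.1200.

3/25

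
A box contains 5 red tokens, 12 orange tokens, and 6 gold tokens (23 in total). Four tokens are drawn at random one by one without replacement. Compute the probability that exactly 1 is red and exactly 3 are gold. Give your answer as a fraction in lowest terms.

20/1771

Unordered draws without replacement: count favorable combinations over C(23,4).
Favorable = C(5,1) · C(12,0) · C(6,3) = 100; total = C(23,4) = 8855.
P = 100/8855 = 20/1771 ≈ 0.0113.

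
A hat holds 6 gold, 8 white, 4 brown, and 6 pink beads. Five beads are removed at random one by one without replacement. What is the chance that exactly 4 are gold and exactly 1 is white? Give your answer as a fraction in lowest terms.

5/1771

Unordered draws without replacement: count favorable combinations over C(24,5).
Favorable = C(6,4) · C(8,1) · C(4,0) · C(6,0) = 120; total = C(24,5) = 42504.
P = 120/42504 = 5/1771 ≈ 0.0028.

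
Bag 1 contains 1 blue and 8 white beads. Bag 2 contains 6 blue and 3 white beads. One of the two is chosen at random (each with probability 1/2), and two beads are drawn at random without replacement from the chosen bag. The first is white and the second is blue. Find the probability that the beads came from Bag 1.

4/13

P(E | Bag 1) = 1/9; P(E | Bag 2) = 1/4.
P(E) = 1/2·1/9 + 1/2·1/4 = 13/72.
By Bayes' rule, P(Bag 1 | E) = 1/18 / 13/72 = 4/13 ≈ 0.3077.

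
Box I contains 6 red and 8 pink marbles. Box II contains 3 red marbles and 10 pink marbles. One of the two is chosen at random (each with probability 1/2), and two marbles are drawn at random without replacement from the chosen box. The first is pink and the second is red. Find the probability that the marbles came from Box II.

P(E | Box I) = 24/91; P(E | Box II) = 5/26.
P(E) = 1/2·24/91 + 1/2·5/26 = 83/364.
By Bayes' rule, P(Box II | E) = 5/52 / 83/364 = 35/83 ≈ 0.4217.

35/83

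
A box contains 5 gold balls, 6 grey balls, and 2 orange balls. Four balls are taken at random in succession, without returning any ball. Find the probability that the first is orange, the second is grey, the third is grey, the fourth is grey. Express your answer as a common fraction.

Multiply the conditional probability of each draw in order, without replacement, so each draw removes one from its color and from the total.
P = (2/13) · (6/12) · (5/11) · (4/10) = 2/143 ≈ 0.0140.

2/143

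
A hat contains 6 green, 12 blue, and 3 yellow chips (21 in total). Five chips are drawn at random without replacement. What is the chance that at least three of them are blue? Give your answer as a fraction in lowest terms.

Sum the hypergeometric tail for j = 3,…,5 blue chips.
Favorable = C(12,3)·C(9,2) + C(12,4)·C(9,1) + C(12,5)·C(9,0) = 13167; total = C(21,5) = 20349.
P = 13167/20349 = 11/17 ≈ 0.6471.

11/17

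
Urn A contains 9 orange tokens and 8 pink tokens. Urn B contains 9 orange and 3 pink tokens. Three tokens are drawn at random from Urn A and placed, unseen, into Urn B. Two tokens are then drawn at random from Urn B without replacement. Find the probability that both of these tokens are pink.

89/1190

Condition on how many of the transferred tokens are pink (from Urn A: 8 pink of 17; then Urn B has 15 total).
  0 pink: C(8,0)C(9,3)/C(17,3) = 21/170; then P = C(3,2)/C(15,2) = 1/35
  1 pink: C(8,1)C(9,2)/C(17,3) = 36/85; then P = C(4,2)/C(15,2) = 2/35
  2 pink: C(8,2)C(9,1)/C(17,3) = 63/170; then P = C(5,2)/C(15,2) = 2/21
  3 pink: C(8,3)C(9,0)/C(17,3) = 7/85; then P = C(6,2)/C(15,2) = 1/7
P(both pink) = 89/1190 ≈ 0.0748.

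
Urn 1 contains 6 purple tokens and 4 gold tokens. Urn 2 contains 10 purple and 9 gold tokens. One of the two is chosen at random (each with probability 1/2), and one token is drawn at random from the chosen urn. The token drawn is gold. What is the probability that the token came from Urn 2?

P(gold | Urn 1) = 2/5; P(gold | Urn 2) = 9/19.
P(gold) = 1/2·2/5 + 1/2·9/19 = 83/190.
By Bayes' rule, P(Urn 2 | gold) = 9/38 / 83/190 = 45/83 ≈ 0.5422.

45/83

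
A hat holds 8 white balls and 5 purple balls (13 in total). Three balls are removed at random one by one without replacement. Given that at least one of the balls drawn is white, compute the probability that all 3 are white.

P(all 3 white) = C(8,3)/C(13,3) = 28/143; P(at least one white) = 1 − C(5,3)/C(13,3) = 138/143.
Since 'all 3 white' ⊆ 'at least one white', P(all 3 | at least one) = 28/143 / 138/143 = 14/69 ≈ 0.2029.

14/69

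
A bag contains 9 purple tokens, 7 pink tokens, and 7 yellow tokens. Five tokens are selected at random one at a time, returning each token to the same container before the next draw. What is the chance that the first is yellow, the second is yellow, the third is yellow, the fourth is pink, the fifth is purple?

21609/6436343

Multiply the conditional probability of each draw in order, with replacement (the composition resets each draw).
P = (7/23) · (7/23) · (7/23) · (7/23) · (9/23) = 21609/6436343 ≈ 0.0034.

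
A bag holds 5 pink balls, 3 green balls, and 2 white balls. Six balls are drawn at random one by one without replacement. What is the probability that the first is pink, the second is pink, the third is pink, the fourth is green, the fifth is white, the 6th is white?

1/420

Multiply the conditional probability of each draw in order, without replacement, so each draw removes one from its color and from the total.
P = (5/10) · (4/9) · (3/8) · (3/7) · (2/6) · (1/5) = 1/420 ≈ 0.0024.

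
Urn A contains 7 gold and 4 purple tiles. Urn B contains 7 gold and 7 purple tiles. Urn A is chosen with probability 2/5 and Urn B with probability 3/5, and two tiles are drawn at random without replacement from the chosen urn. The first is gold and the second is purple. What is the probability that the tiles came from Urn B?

165/269

P(E | Urn A) = 14/55; P(E | Urn B) = 7/26.
P(E) = 2/5·14/55 + 3/5·7/26 = 1883/7150.
By Bayes' rule, P(Urn B | E) = 21/130 / 1883/7150 = 165/269 ≈ 0.6134.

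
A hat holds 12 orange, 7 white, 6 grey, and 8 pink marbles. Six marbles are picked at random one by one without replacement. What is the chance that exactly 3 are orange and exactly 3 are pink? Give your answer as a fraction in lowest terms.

Unordered draws without replacement: count favorable combinations over C(33,6).
Favorable = C(12,3) · C(7,0) · C(6,0) · C(8,3) = 12320; total = C(33,6) = 1107568.
P = 12320/1107568 = 10/899 ≈ 0.0111.

10/899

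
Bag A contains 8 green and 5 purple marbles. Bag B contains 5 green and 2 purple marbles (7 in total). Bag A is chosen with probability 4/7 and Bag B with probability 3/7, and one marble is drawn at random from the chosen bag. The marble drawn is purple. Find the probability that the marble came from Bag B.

P(purple | Bag A) = 5/13; P(purple | Bag B) = 2/7.
P(purple) = 4/7·5/13 + 3/7·2/7 = 218/637.
By Bayes' rule, P(Bag B | purple) = 6/49 / 218/637 = 39/109 ≈ 0.3578.

39/109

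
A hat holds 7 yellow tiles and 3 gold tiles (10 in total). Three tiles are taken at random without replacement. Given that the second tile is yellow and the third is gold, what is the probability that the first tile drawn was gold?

1/4

P(first=gold and the second tile is yellow and the third is gold) = (3/10)·(7/9)·(2/8) = 7/120.
P(E) = Σ over first color = 7/40 + 7/120 = 7/30.
By Bayes, P(first=gold | E) = 7/120 / 7/30 = 1/4 ≈ 0.2500.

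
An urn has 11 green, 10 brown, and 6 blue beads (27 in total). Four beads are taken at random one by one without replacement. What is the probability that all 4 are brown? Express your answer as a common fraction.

7/585

Unordered draws without replacement: count favorable combinations over C(27,4).
Favorable = C(11,0) · C(10,4) · C(6,0) = 210; total = C(27,4) = 17550.
P = 210/17550 = 7/585 ≈ 0.0120.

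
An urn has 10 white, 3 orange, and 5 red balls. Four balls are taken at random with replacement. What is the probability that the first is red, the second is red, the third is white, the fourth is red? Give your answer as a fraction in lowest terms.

Multiply the conditional probability of each draw in order, with replacement (the composition resets each draw).
P = (5/18) · (5/18) · (10/18) · (5/18) = 625/52488 ≈ 0.0119.

625/52488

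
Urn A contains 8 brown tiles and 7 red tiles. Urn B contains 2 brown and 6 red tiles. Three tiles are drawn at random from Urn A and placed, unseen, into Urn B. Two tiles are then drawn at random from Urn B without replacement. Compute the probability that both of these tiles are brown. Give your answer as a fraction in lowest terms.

1/11

Condition on how many of the transferred tiles are brown (from Urn A: 8 brown of 15; then Urn B has 11 total).
  0 brown: C(8,0)C(7,3)/C(15,3) = 1/13; then P = C(2,2)/C(11,2) = 1/55
  1 brown: C(8,1)C(7,2)/C(15,3) = 24/65; then P = C(3,2)/C(11,2) = 3/55
  2 brown: C(8,2)C(7,1)/C(15,3) = 28/65; then P = C(4,2)/C(11,2) = 6/55
  3 brown: C(8,3)C(7,0)/C(15,3) = 8/65; then P = C(5,2)/C(11,2) = 2/11
P(both brown) = 1/11 ≈ 0.0909.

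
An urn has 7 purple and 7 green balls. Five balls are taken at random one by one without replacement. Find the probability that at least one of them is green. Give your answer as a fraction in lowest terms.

Use the complement: P(at least one green) = 1 − P(no green).
P(none) = C(7,5)/C(14,5) = 21/2002.
So P = 1 − 21/2002 = 283/286 ≈ 0.9895.

283/286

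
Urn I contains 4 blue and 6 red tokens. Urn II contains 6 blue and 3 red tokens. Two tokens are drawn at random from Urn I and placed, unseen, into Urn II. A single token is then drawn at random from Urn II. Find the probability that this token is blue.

Condition on how many of the transferred tokens are blue (from Urn I: 4 blue of 10; then Urn II has 11 total).
  0 blue: C(4,0)C(6,2)/C(10,2) = 1/3; then P = 6/11
  1 blue: C(4,1)C(6,1)/C(10,2) = 8/15; then P = 7/11
  2 blue: C(4,2)C(6,0)/C(10,2) = 2/15; then P = 8/11
P(blue from Urn II) = 34/55 ≈ 0.6182.

34/55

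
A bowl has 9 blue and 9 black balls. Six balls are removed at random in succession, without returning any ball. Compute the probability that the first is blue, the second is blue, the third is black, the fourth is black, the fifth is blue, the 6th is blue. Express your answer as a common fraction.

Multiply the conditional probability of each draw in order, without replacement, so each draw removes one from its color and from the total.
P = (9/18) · (8/17) · (9/16) · (8/15) · (7/14) · (6/13) = 18/1105 ≈ 0.0163.

18/1105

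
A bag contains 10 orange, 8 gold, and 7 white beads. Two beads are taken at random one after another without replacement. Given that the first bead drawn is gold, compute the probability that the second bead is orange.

5/12

After removing 1 gold, the bag has 10 orange out of 24 remaining.
P(second is orange | given) = 10/24 = 5/12 ≈ 0.4167.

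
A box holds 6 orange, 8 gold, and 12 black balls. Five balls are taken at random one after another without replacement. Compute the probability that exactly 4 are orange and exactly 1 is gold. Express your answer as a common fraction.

Unordered draws without replacement: count favorable combinations over C(26,5).
Favorable = C(6,4) · C(8,1) · C(12,0) = 120; total = C(26,5) = 65780.
P = 120/65780 = 6/3289 ≈ 0.0018.

6/3289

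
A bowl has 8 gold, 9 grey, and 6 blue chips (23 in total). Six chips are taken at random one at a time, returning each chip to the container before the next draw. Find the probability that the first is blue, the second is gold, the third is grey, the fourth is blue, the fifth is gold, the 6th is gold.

Multiply the conditional probability of each draw in order, with replacement (the composition resets each draw).
P = (6/23) · (8/23) · (9/23) · (6/23) · (8/23) · (8/23) = 165888/148035889 ≈ 0.0011.

165888/148035889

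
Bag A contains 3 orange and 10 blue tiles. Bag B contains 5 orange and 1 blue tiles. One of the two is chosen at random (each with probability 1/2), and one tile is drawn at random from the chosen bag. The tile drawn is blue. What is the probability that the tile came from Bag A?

60/73

P(blue | Bag A) = 10/13; P(blue | Bag B) = 1/6.
P(blue) = 1/2·10/13 + 1/2·1/6 = 73/156.
By Bayes' rule, P(Bag A | blue) = 5/13 / 73/156 = 60/73 ≈ 0.8219.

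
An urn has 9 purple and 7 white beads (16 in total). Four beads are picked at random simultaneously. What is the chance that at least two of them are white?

79/130

Sum the hypergeometric tail for j = 2,…,4 white beads.
Favorable = C(7,2)·C(9,2) + C(7,3)·C(9,1) + C(7,4)·C(9,0) = 1106; total = C(16,4) = 1820.
P = 1106/1820 = 79/130 ≈ 0.6077.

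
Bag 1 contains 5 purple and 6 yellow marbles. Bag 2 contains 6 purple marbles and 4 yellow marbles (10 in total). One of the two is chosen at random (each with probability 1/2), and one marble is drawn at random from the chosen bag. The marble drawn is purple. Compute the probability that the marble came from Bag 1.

25/58

P(purple | Bag 1) = 5/11; P(purple | Bag 2) = 3/5.
P(purple) = 1/2·5/11 + 1/2·3/5 = 29/55.
By Bayes' rule, P(Bag 1 | purple) = 5/22 / 29/55 = 25/58 ≈ 0.4310.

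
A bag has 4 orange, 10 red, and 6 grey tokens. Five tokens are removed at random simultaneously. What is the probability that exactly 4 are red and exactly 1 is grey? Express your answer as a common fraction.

Unordered draws without replacement: count favorable combinations over C(20,5).
Favorable = C(4,0) · C(10,4) · C(6,1) = 1260; total = C(20,5) = 15504.
P = 1260/15504 = 105/1292 ≈ 0.0813.

105/1292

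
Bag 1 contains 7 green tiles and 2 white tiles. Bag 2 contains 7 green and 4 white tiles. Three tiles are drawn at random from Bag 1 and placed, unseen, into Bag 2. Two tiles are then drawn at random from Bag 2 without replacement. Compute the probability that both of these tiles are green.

Condition on how many of the transferred tiles are green (from Bag 1: 7 green of 9; then Bag 2 has 14 total).
  1 green: C(7,1)C(2,2)/C(9,3) = 1/12; then P = C(8,2)/C(14,2) = 4/13
  2 green: C(7,2)C(2,1)/C(9,3) = 1/2; then P = C(9,2)/C(14,2) = 36/91
  3 green: C(7,3)C(2,0)/C(9,3) = 5/12; then P = C(10,2)/C(14,2) = 45/91
P(both green) = 67/156 ≈ 0.4295.

67/156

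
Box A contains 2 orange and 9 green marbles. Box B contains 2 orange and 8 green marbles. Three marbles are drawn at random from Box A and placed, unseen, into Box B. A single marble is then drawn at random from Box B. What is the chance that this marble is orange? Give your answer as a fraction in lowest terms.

28/143

Condition on how many of the transferred marbles are orange (from Box A: 2 orange of 11; then Box B has 13 total).
  0 orange: C(2,0)C(9,3)/C(11,3) = 28/55; then P = 2/13
  1 orange: C(2,1)C(9,2)/C(11,3) = 24/55; then P = 3/13
  2 orange: C(2,2)C(9,1)/C(11,3) = 3/55; then P = 4/13
P(orange from Box B) = 28/143 ≈ 0.1958.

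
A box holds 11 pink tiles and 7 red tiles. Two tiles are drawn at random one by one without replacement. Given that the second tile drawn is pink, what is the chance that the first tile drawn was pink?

P(first=pink and the second tile drawn is pink) = (11/18)·(10/17) = 55/153.
P(the second tile drawn is pink) = Σ over first color = 55/153 + 77/306 = 11/18.
By Bayes, P(first=pink | the second tile drawn is pink) = 55/153 / 11/18 = 10/17 ≈ 0.5882.

10/17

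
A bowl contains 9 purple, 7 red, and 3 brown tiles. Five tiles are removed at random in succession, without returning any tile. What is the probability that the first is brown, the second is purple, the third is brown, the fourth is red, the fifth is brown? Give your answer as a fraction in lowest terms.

Multiply the conditional probability of each draw in order, without replacement, so each draw removes one from its color and from the total.
P = (3/19) · (9/18) · (2/17) · (7/16) · (1/15) = 7/25840 ≈ 0.0003.

7/25840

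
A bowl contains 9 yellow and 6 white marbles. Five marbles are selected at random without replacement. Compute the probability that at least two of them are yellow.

954/1001

Sum the hypergeometric tail for j = 2,…,5 yellow marbles.
Favorable = C(9,2)·C(6,3) + C(9,3)·C(6,2) + C(9,4)·C(6,1) + C(9,5)·C(6,0) = 2862; total = C(15,5) = 3003.
P = 2862/3003 = 954/1001 ≈ 0.9530.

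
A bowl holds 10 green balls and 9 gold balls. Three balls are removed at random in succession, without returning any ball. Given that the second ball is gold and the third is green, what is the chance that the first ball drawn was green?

9/17

P(first=green and the second ball is gold and the third is green) = (10/19)·(9/18)·(9/17) = 45/323.
P(E) = Σ over first color = 45/323 + 40/323 = 5/19.
By Bayes, P(first=green | E) = 45/323 / 5/19 = 9/17 ≈ 0.5294.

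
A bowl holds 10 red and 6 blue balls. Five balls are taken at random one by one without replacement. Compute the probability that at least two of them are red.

Sum the hypergeometric tail for j = 2,…,5 red balls.
Favorable = C(10,2)·C(6,3) + C(10,3)·C(6,2) + C(10,4)·C(6,1) + C(10,5)·C(6,0) = 4212; total = C(16,5) = 4368.
P = 4212/4368 = 27/28 ≈ 0.9643.

27/28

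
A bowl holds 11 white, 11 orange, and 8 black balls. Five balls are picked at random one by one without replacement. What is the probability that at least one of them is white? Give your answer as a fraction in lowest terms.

7271/7917

Use the complement: P(at least one white) = 1 − P(no white).
P(none) = C(19,5)/C(30,5) = 11628/142506.
So P = 1 − 11628/142506 = 7271/7917 ≈ 0.9184.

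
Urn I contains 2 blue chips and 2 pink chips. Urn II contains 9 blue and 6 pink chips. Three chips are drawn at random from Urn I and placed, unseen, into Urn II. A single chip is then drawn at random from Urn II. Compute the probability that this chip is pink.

5/12

Condition on how many of the transferred chips are pink (from Urn I: 2 pink of 4; then Urn II has 18 total).
  1 pink: C(2,1)C(2,2)/C(4,3) = 1/2; then P = 7/18
  2 pink: C(2,2)C(2,1)/C(4,3) = 1/2; then P = 8/18
P(pink from Urn II) = 5/12 ≈ 0.4167.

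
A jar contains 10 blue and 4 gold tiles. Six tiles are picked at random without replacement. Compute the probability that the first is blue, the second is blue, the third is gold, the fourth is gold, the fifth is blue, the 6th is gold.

8/1001

Multiply the conditional probability of each draw in order, without replacement, so each draw removes one from its color and from the total.
P = (10/14) · (9/13) · (4/12) · (3/11) · (8/10) · (2/9) = 8/1001 ≈ 0.0080.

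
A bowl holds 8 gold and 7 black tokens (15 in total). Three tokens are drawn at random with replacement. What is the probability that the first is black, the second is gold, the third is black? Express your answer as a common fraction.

392/3375

Multiply the conditional probability of each draw in order, with replacement (the composition resets each draw).
P = (7/15) · (8/15) · (7/15) = 392/3375 ≈ 0.1161.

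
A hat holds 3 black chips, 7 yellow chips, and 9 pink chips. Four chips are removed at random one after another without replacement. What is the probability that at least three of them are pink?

Sum the hypergeometric tail for j = 3,…,4 pink chips.
Favorable = C(9,3)·C(10,1) + C(9,4)·C(10,0) = 966; total = C(19,4) = 3876.
P = 966/3876 = 161/646 ≈ 0.2492.

161/646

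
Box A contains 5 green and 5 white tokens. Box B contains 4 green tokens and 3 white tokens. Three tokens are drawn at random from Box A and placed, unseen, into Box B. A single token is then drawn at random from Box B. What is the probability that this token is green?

11/20

Condition on how many of the transferred tokens are green (from Box A: 5 green of 10; then Box B has 10 total).
  0 green: C(5,0)C(5,3)/C(10,3) = 1/12; then P = 4/10
  1 green: C(5,1)C(5,2)/C(10,3) = 5/12; then P = 5/10
  2 green: C(5,2)C(5,1)/C(10,3) = 5/12; then P = 6/10
  3 green: C(5,3)C(5,0)/C(10,3) = 1/12; then P = 7/10
P(green from Box B) = 11/20 ≈ 0.5500.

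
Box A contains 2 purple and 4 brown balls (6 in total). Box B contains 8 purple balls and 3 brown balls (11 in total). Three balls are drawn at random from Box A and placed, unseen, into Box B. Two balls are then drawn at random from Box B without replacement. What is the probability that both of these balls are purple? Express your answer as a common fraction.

Condition on how many of the transferred balls are purple (from Box A: 2 purple of 6; then Box B has 14 total).
  0 purple: C(2,0)C(4,3)/C(6,3) = 1/5; then P = C(8,2)/C(14,2) = 4/13
  1 purple: C(2,1)C(4,2)/C(6,3) = 3/5; then P = C(9,2)/C(14,2) = 36/91
  2 purple: C(2,2)C(4,1)/C(6,3) = 1/5; then P = C(10,2)/C(14,2) = 45/91
P(both purple) = 181/455 ≈ 0.3978.

181/455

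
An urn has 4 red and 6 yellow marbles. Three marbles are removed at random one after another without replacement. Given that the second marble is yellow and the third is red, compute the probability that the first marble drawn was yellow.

P(first=yellow and the second marble is yellow and the third is red) = (6/10)·(5/9)·(4/8) = 1/6.
P(E) = Σ over first color = 1/10 + 1/6 = 4/15.
By Bayes, P(first=yellow | E) = 1/6 / 4/15 = 5/8 ≈ 0.6250.

5/8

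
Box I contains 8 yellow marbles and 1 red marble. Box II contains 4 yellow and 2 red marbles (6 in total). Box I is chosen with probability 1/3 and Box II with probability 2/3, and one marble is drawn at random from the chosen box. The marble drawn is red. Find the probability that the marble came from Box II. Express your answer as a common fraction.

6/7

P(red | Box I) = 1/9; P(red | Box II) = 1/3.
P(red) = 1/3·1/9 + 2/3·1/3 = 7/27.
By Bayes' rule, P(Box II | red) = 2/9 / 7/27 = 6/7 ≈ 0.8571.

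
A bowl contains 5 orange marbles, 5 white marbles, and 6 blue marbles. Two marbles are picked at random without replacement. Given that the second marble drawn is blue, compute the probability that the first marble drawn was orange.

1/3

P(first=orange and the second marble drawn is blue) = (5/16)·(6/15) = 1/8.
P(the second marble drawn is blue) = Σ over first color = 1/8 + 1/8 + 1/8 = 3/8.
By Bayes, P(first=orange | the second marble drawn is blue) = 1/8 / 3/8 = 1/3 ≈ 0.3333.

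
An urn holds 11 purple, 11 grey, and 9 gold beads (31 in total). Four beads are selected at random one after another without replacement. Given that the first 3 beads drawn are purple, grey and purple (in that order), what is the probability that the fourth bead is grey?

After removing 2 purple, 1 grey, the urn has 10 grey out of 28 remaining.
P(fourth is grey | given) = 10/28 = 5/14 ≈ 0.3571.

5/14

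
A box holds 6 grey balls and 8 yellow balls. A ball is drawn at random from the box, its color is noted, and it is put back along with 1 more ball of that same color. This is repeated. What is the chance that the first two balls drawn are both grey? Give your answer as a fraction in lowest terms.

1/5

After a grey draw the box holds 7 grey out of 15.
P = (6/14)·(7/15) = 1/5 ≈ 0.2000.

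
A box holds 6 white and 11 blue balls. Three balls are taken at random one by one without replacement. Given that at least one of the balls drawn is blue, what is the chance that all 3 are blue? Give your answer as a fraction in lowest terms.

1/4

P(all 3 blue) = C(11,3)/C(17,3) = 33/136; P(at least one blue) = 1 − C(6,3)/C(17,3) = 33/34.
Since 'all 3 blue' ⊆ 'at least one blue', P(all 3 | at least one) = 33/136 / 33/34 = 1/4 ≈ 0.2500.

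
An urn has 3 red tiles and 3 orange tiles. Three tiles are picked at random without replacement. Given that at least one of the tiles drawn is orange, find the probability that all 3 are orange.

1/19

P(all 3 orange) = C(3,3)/C(6,3) = 1/20; P(at least one orange) = 1 − C(3,3)/C(6,3) = 19/20.
Since 'all 3 orange' ⊆ 'at least one orange', P(all 3 | at least one) = 1/20 / 19/20 = 1/19 ≈ 0.0526.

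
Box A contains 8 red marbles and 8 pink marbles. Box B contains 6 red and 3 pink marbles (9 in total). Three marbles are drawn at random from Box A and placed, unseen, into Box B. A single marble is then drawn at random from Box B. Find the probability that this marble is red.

Condition on how many of the transferred marbles are red (from Box A: 8 red of 16; then Box B has 12 total).
  0 red: C(8,0)C(8,3)/C(16,3) = 1/10; then P = 6/12
  1 red: C(8,1)C(8,2)/C(16,3) = 2/5; then P = 7/12
  2 red: C(8,2)C(8,1)/C(16,3) = 2/5; then P = 8/12
  3 red: C(8,3)C(8,0)/C(16,3) = 1/10; then P = 9/12
P(red from Box B) = 5/8 ≈ 0.6250.

5/8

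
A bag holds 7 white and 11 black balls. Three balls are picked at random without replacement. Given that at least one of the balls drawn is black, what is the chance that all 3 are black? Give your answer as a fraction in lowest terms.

15/71

P(all 3 black) = C(11,3)/C(18,3) = 55/272; P(at least one black) = 1 − C(7,3)/C(18,3) = 781/816.
Since 'all 3 black' ⊆ 'at least one black', P(all 3 | at least one) = 55/272 / 781/816 = 15/71 ≈ 0.2113.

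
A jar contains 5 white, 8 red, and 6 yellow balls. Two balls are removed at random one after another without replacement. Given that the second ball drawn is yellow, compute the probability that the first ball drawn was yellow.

P(first=yellow and the second ball drawn is yellow) = (6/19)·(5/18) = 5/57.
P(the second ball drawn is yellow) = Σ over first color = 5/57 + 8/57 + 5/57 = 6/19.
By Bayes, P(first=yellow | the second ball drawn is yellow) = 5/57 / 6/19 = 5/18 ≈ 0.2778.

5/18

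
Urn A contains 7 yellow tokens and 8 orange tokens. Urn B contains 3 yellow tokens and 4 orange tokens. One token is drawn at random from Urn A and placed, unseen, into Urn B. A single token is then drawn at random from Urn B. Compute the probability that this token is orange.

17/30

Condition on how many of the transferred tokens are orange (from Urn A: 8 orange of 15; then Urn B has 8 total).
  0 orange: C(8,0)C(7,1)/C(15,1) = 7/15; then P = 4/8
  1 orange: C(8,1)C(7,0)/C(15,1) = 8/15; then P = 5/8
P(orange from Urn B) = 17/30 ≈ 0.5667.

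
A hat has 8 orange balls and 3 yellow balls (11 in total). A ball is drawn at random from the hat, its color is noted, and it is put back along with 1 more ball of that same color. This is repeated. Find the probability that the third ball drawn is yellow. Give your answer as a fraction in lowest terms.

Sum over the four possibilities for the first two draws (yellow/not-yellow each), tracking how the yellow count and total change by +1 per draw.
P(third is yellow) = 3/11 ≈ 0.2727. (In a Pólya urn every draw has the same marginal probability 3/11.)

3/11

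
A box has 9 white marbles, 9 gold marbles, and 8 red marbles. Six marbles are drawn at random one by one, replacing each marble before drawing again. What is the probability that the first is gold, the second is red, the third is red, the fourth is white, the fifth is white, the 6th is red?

Multiply the conditional probability of each draw in order, with replacement (the composition resets each draw).
P = (9/26) · (8/26) · (8/26) · (9/26) · (9/26) · (8/26) = 5832/4826809 ≈ 0.0012.

5832/4826809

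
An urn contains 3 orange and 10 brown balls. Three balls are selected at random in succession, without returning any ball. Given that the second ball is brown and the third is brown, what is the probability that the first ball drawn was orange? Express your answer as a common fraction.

P(first=orange and the second ball is brown and the third is brown) = (3/13)·(10/12)·(9/11) = 45/286.
P(E) = Σ over first color = 45/286 + 60/143 = 15/26.
By Bayes, P(first=orange | E) = 45/286 / 15/26 = 3/11 ≈ 0.2727.

3/11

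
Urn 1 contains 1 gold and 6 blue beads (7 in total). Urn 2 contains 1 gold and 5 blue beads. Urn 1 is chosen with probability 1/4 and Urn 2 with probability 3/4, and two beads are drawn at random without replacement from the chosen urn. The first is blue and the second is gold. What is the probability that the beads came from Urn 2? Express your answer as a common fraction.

P(E | Urn 1) = 1/7; P(E | Urn 2) = 1/6.
P(E) = 1/4·1/7 + 3/4·1/6 = 9/56.
By Bayes' rule, P(Urn 2 | E) = 1/8 / 9/56 = 7/9 ≈ 0.7778.

7/9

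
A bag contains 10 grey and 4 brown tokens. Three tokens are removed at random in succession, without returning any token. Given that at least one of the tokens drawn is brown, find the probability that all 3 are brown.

1/61

P(all 3 brown) = C(4,3)/C(14,3) = 1/91; P(at least one brown) = 1 − C(10,3)/C(14,3) = 61/91.
Since 'all 3 brown' ⊆ 'at least one brown', P(all 3 | at least one) = 1/91 / 61/91 = 1/61 ≈ 0.0164.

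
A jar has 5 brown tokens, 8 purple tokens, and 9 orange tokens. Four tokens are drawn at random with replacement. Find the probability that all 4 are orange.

Multiply the conditional probability of each draw in order, with replacement (the composition resets each draw).
P = (9/22) · (9/22) · (9/22) · (9/22) = 6561/234256 ≈ 0.0280.

6561/234256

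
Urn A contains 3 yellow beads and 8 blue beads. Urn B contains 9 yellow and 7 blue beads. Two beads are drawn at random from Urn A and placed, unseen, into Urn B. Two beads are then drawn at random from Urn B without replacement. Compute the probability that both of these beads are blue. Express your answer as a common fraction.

581/2805

Condition on how many of the transferred beads are blue (from Urn A: 8 blue of 11; then Urn B has 18 total).
  0 blue: C(8,0)C(3,2)/C(11,2) = 3/55; then P = C(7,2)/C(18,2) = 7/51
  1 blue: C(8,1)C(3,1)/C(11,2) = 24/55; then P = C(8,2)/C(18,2) = 28/153
  2 blue: C(8,2)C(3,0)/C(11,2) = 28/55; then P = C(9,2)/C(18,2) = 4/17
P(both blue) = 581/2805 ≈ 0.2071.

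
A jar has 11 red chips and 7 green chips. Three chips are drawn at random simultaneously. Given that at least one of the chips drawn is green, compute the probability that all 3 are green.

P(all 3 green) = C(7,3)/C(18,3) = 35/816; P(at least one green) = 1 − C(11,3)/C(18,3) = 217/272.
Since 'all 3 green' ⊆ 'at least one green', P(all 3 | at least one) = 35/816 / 217/272 = 5/93 ≈ 0.0538.

5/93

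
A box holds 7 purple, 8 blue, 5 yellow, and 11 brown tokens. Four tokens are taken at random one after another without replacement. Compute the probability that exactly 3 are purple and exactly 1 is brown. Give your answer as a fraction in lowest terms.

11/899

Unordered draws without replacement: count favorable combinations over C(31,4).
Favorable = C(7,3) · C(8,0) · C(5,0) · C(11,1) = 385; total = C(31,4) = 31465.
P = 385/31465 = 11/899 ≈ 0.0122.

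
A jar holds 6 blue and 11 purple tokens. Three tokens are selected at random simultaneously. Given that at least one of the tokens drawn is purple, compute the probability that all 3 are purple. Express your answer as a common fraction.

1/4

P(all 3 purple) = C(11,3)/C(17,3) = 33/136; P(at least one purple) = 1 − C(6,3)/C(17,3) = 33/34.
Since 'all 3 purple' ⊆ 'at least one purple', P(all 3 | at least one) = 33/136 / 33/34 = 1/4 ≈ 0.2500.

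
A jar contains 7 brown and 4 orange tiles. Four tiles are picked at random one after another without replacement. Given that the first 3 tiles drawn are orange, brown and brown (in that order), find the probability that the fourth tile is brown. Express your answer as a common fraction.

5/8

After removing 2 brown, 1 orange, the jar has 5 brown out of 8 remaining.
P(fourth is brown | given) = 5/8 ≈ 0.6250.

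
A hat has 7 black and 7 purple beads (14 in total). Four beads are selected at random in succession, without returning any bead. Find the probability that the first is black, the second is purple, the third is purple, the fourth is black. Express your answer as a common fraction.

Multiply the conditional probability of each draw in order, without replacement, so each draw removes one from its color and from the total.
P = (7/14) · (7/13) · (6/12) · (6/11) = 21/286 ≈ 0.0734.

21/286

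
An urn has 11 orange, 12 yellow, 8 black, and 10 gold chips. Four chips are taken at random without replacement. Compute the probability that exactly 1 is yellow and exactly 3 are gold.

Unordered draws without replacement: count favorable combinations over C(41,4).
Favorable = C(11,0) · C(12,1) · C(8,0) · C(10,3) = 1440; total = C(41,4) = 101270.
P = 1440/101270 = 144/10127 ≈ 0.0142.

144/10127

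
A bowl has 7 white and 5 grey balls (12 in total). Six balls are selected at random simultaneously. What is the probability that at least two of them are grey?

Sum the hypergeometric tail for j = 2,…,5 grey balls.
Favorable = C(5,2)·C(7,4) + C(5,3)·C(7,3) + C(5,4)·C(7,2) + C(5,5)·C(7,1) = 812; total = C(12,6) = 924.
P = 812/924 = 29/33 ≈ 0.8788.

29/33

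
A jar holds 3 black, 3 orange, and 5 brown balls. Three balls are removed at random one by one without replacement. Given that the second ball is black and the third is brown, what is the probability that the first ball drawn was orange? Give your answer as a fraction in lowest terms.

1/3

P(first=orange and the second ball is black and the third is brown) = (3/11)·(3/10)·(5/9) = 1/22.
P(E) = Σ over first color = 1/33 + 1/22 + 2/33 = 3/22.
By Bayes, P(first=orange | E) = 1/22 / 3/22 = 1/3 ≈ 0.3333.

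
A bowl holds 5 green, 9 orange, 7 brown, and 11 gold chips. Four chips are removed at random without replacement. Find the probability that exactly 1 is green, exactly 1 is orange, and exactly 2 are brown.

189/7192

Unordered draws without replacement: count favorable combinations over C(32,4).
Favorable = C(5,1) · C(9,1) · C(7,2) · C(11,0) = 945; total = C(32,4) = 35960.
P = 945/35960 = 189/7192 ≈ 0.0263.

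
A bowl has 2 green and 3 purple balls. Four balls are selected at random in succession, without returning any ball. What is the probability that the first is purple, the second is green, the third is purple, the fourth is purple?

Multiply the conditional probability of each draw in order, without replacement, so each draw removes one from its color and from the total.
P = (3/5) · (2/4) · (2/3) · (1/2) = 1/10 ≈ 0.1000.

1/10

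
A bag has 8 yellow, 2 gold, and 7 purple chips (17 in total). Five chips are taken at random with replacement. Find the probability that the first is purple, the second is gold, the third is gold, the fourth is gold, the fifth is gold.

112/1419857

Multiply the conditional probability of each draw in order, with replacement (the composition resets each draw).
P = (7/17) · (2/17) · (2/17) · (2/17) · (2/17) = 112/1419857 ≈ 0.0001.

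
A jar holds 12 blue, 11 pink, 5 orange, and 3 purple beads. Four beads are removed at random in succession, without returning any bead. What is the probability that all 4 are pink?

66/6293

Unordered draws without replacement: count favorable combinations over C(31,4).
Favorable = C(12,0) · C(11,4) · C(5,0) · C(3,0) = 330; total = C(31,4) = 31465.
P = 330/31465 = 66/6293 ≈ 0.0105.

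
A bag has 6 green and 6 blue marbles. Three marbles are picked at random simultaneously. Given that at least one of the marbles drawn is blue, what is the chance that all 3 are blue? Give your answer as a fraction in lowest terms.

1/10

P(all 3 blue) = C(6,3)/C(12,3) = 1/11; P(at least one blue) = 1 − C(6,3)/C(12,3) = 10/11.
Since 'all 3 blue' ⊆ 'at least one blue', P(all 3 | at least one) = 1/11 / 10/11 = 1/10 ≈ 0.1000.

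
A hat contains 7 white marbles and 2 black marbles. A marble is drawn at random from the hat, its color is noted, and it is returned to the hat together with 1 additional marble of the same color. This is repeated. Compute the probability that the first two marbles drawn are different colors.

Either black then white, or white then black; after the first draw the total is 10.
P = (2/9)·(7/10) + (7/9)·(2/10) = 14/45 ≈ 0.3111.

14/45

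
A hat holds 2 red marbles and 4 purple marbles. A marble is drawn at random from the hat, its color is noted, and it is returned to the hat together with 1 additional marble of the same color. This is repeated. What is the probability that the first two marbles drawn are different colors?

8/21

Either red then purple, or purple then red; after the first draw the total is 7.
P = (2/6)·(4/7) + (4/6)·(2/7) = 8/21 ≈ 0.3810.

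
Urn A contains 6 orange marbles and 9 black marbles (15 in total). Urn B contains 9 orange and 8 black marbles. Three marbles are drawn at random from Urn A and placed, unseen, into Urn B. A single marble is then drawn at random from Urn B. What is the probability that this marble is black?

49/100

Condition on how many of the transferred marbles are black (from Urn A: 9 black of 15; then Urn B has 20 total).
  0 black: C(9,0)C(6,3)/C(15,3) = 4/91; then P = 8/20
  1 black: C(9,1)C(6,2)/C(15,3) = 27/91; then P = 9/20
  2 black: C(9,2)C(6,1)/C(15,3) = 216/455; then P = 10/20
  3 black: C(9,3)C(6,0)/C(15,3) = 12/65; then P = 11/20
P(black from Urn B) = 49/100 ≈ 0.4900.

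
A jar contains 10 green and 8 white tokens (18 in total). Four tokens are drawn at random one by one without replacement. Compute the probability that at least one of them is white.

Use the complement: P(at least one white) = 1 − P(no white).
P(none) = C(10,4)/C(18,4) = 210/3060.
So P = 1 − 210/3060 = 95/102 ≈ 0.9314.

95/102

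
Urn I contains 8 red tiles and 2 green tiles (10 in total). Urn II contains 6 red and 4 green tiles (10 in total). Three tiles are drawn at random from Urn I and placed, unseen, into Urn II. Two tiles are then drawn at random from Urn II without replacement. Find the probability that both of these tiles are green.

Condition on how many of the transferred tiles are green (from Urn I: 2 green of 10; then Urn II has 13 total).
  0 green: C(2,0)C(8,3)/C(10,3) = 7/15; then P = C(4,2)/C(13,2) = 1/13
  1 green: C(2,1)C(8,2)/C(10,3) = 7/15; then P = C(5,2)/C(13,2) = 5/39
  2 green: C(2,2)C(8,1)/C(10,3) = 1/15; then P = C(6,2)/C(13,2) = 5/26
P(both green) = 127/1170 ≈ 0.1085.

127/1170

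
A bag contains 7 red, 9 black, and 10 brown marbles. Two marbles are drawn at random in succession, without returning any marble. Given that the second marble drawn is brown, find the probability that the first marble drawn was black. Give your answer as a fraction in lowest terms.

9/25

P(first=black and the second marble drawn is brown) = (9/26)·(10/25) = 9/65.
P(the second marble drawn is brown) = Σ over first color = 7/65 + 9/65 + 9/65 = 5/13.
By Bayes, P(first=black | the second marble drawn is brown) = 9/65 / 5/13 = 9/25 ≈ 0.3600.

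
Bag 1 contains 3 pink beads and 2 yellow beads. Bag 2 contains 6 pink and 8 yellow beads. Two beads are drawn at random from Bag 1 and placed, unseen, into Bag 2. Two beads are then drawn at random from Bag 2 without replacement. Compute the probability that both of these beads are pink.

3/16

Condition on how many of the transferred beads are pink (from Bag 1: 3 pink of 5; then Bag 2 has 16 total).
  0 pink: C(3,0)C(2,2)/C(5,2) = 1/10; then P = C(6,2)/C(16,2) = 1/8
  1 pink: C(3,1)C(2,1)/C(5,2) = 3/5; then P = C(7,2)/C(16,2) = 7/40
  2 pink: C(3,2)C(2,0)/C(5,2) = 3/10; then P = C(8,2)/C(16,2) = 7/30
P(both pink) = 3/16 ≈ 0.1875.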